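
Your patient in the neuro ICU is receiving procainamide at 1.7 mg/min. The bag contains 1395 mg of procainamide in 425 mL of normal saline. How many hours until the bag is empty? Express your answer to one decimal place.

13.7 hours

1.7 mg/min × 60 min/hr = 102 mg/hr
Concentration = 1395 mg ÷ 425 mL = 3.282353 mg/mL
Rate = 102 mg/hr ÷ 3.282353 mg/mL = 31.07527 mL/hr
Duration = 425 mL ÷ 31.07527 mL/hr = 13.67647 hr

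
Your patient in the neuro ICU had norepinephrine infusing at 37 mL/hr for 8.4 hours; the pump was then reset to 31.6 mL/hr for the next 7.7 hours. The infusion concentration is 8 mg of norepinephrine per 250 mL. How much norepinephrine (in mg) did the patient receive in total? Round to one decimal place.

Concentration = 8 mg ÷ 250 mL = 0.032 mg/mL
Stage 1: 37 mL/hr × 8.4 hr = 310.8 mL → 310.8 mL × 0.032 mg/mL = 9.9456 mg
Stage 2: 31.6 mL/hr × 7.7 hr = 243.32 mL → 243.32 mL × 0.032 mg/mL = 7.78624 mg
Total = 9.9456 + 7.78624 = 17.73184 mg

17.7 mg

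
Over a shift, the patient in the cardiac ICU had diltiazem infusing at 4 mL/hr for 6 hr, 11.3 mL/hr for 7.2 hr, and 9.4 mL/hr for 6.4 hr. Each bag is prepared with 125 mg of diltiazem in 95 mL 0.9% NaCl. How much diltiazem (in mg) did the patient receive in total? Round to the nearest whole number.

Concentration = 125 mg ÷ 95 mL = 1.315789 mg/mL
Stage 1: 4 mL/hr × 6 hr = 24 mL → 24 mL × 1.315789 mg/mL = 31.57895 mg
Stage 2: 11.3 mL/hr × 7.2 hr = 81.36 mL → 81.36 mL × 1.315789 mg/mL = 107.0526 mg
Stage 3: 9.4 mL/hr × 6.4 hr = 60.16 mL → 60.16 mL × 1.315789 mg/mL = 79.15789 mg
Total = 31.57895 + 107.0526 + 79.15789 = 217.7895 mg

218 mg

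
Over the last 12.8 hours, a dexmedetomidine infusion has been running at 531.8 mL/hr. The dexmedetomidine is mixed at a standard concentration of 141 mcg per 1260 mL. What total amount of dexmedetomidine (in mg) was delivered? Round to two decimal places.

Concentration = 141 mcg ÷ 1260 mL = 0.1119048 mcg/mL
Drug rate = 531.8 mL/hr × 0.1119048 mcg/mL = 59.51095 mcg/hr
Total = 59.51095 mcg/hr × 12.8 hr = 761.7402 mcg = 0.7617402 mg

0.76 mg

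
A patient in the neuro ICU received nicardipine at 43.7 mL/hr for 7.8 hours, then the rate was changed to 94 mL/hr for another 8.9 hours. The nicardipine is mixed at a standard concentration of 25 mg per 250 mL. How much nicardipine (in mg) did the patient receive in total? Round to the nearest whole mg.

118 mg

Concentration = 25 mg ÷ 250 mL = 0.1 mg/mL
Stage 1: 43.7 mL/hr × 7.8 hr = 340.86 mL → 340.86 mL × 0.1 mg/mL = 34.086 mg
Stage 2: 94 mL/hr × 8.9 hr = 836.6 mL → 836.6 mL × 0.1 mg/mL = 83.66 mg
Total = 34.086 + 83.66 = 117.746 mg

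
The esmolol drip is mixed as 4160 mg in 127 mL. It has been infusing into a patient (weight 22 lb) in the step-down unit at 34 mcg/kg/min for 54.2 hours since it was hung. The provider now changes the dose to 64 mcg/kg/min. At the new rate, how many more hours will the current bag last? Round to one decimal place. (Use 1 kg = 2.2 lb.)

79.5 hours

Initial rate:
Weight = 22 lb ÷ 2.2 lb/kg = 10 kg
Dose = 34 mcg/kg/min × 10 kg = 340 mcg/min
340 mcg/min × 60 min/hr = 20400 mcg/hr
Concentration = 4160 mg ÷ 127 mL = 32.75591 mg/mL = 32755.91 mcg/mL
Rate = 20400 mcg/hr ÷ 32755.91 mcg/mL = 0.6227885 mL/hr
Volume infused so far = 0.6227885 mL/hr × 54.2 hr = 33.75513 mL
Volume remaining = 127 − 33.75513 = 93.24487 mL
New rate:
Dose = 64 mcg/kg/min × 10 kg = 640 mcg/min
640 mcg/min × 60 min/hr = 38400 mcg/hr
Rate = 38400 mcg/hr ÷ 32755.91 mcg/mL = 1.172308 mL/hr
Time remaining = 93.24487 mL ÷ 1.172308 mL/hr = 79.53958 hr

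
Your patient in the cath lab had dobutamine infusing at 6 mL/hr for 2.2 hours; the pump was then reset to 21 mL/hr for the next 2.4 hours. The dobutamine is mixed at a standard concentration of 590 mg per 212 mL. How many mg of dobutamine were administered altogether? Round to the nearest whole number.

Concentration = 590 mg ÷ 212 mL = 2.783019 mg/mL
Stage 1: 6 mL/hr × 2.2 hr = 13.2 mL → 13.2 mL × 2.783019 mg/mL = 36.73585 mg
Stage 2: 21 mL/hr × 2.4 hr = 50.4 mL → 50.4 mL × 2.783019 mg/mL = 140.2642 mg
Total = 36.73585 + 140.2642 = 177 mg

177 mg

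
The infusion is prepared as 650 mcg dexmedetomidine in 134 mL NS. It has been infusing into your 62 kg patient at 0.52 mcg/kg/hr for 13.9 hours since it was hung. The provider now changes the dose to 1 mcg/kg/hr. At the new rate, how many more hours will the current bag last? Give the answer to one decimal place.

3.3 hours

Initial rate:
Dose = 0.52 mcg/kg/hr × 62 kg = 32.24 mcg/hr
Concentration = 650 mcg ÷ 134 mL = 4.850746 mcg/mL
Rate = 32.24 mcg/hr ÷ 4.850746 mcg/mL = 6.6464 mL/hr
Volume infused so far = 6.6464 mL/hr × 13.9 hr = 92.38496 mL
Volume remaining = 134 − 92.38496 = 41.61504 mL
New rate:
Dose = 1 mcg/kg/hr × 62 kg = 62 mcg/hr
Rate = 62 mcg/hr ÷ 4.850746 mcg/mL = 12.78154 mL/hr
Time remaining = 41.61504 mL ÷ 12.78154 mL/hr = 3.255871 hr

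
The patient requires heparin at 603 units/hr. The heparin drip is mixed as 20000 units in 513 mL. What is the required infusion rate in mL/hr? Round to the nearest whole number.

15 mL/hr

Concentration = 20000 units ÷ 513 mL = 38.98635 units/mL
Rate = 603 units/hr ÷ 38.98635 units/mL = 15.46695 mL/hr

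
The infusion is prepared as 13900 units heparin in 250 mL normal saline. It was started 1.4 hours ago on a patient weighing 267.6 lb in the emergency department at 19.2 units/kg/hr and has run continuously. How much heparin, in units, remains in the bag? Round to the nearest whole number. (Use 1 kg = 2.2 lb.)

10630 units

Weight = 267.6 lb ÷ 2.2 lb/kg = 121.6364 kg
Dose = 19.2 units/kg/hr × 121.6364 kg = 2335.418 units/hr
Concentration = 13900 units ÷ 250 mL = 55.6 units/mL
Rate = 2335.418 units/hr ÷ 55.6 units/mL = 42.00392 mL/hr
Volume infused = 42.00392 mL/hr × 1.4 hr = 58.80549 mL
Volume remaining = 250 − 58.80549 = 191.1945 mL
Drug remaining = 191.1945 mL × 55.6 units/mL = 10630.41 units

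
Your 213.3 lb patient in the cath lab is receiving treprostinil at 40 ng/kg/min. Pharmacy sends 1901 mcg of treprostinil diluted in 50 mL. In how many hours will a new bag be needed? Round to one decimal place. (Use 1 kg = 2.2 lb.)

8.2 hours

Weight = 213.3 lb ÷ 2.2 lb/kg = 96.95455 kg
Dose = 40 ng/kg/min × 96.95455 kg = 3878.182 ng/min
3878.182 ng/min × 60 min/hr = 232690.9 ng/hr
Concentration = 1901 mcg ÷ 50 mL = 38.02 mcg/mL = 38020 ng/mL
Rate = 232690.9 ng/hr ÷ 38020 ng/mL = 6.120224 mL/hr
Duration = 50 mL ÷ 6.120224 mL/hr = 8.169636 hr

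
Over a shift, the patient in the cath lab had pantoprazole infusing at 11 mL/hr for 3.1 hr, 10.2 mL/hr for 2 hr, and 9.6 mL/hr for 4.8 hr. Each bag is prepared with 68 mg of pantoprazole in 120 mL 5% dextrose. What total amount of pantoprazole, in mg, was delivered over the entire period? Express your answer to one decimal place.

Concentration = 68 mg ÷ 120 mL = 0.5666667 mg/mL
Stage 1: 11 mL/hr × 3.1 hr = 34.1 mL → 34.1 mL × 0.5666667 mg/mL = 19.32333 mg
Stage 2: 10.2 mL/hr × 2 hr = 20.4 mL → 20.4 mL × 0.5666667 mg/mL = 11.56 mg
Stage 3: 9.6 mL/hr × 4.8 hr = 46.08 mL → 46.08 mL × 0.5666667 mg/mL = 26.112 mg
Total = 19.32333 + 11.56 + 26.112 = 56.99533 mg

57.0 mg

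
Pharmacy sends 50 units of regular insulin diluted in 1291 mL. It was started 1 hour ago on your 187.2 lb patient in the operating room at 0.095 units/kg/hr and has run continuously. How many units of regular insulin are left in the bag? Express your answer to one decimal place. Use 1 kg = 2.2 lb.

Weight = 187.2 lb ÷ 2.2 lb/kg = 85.09091 kg
Dose = 0.095 units/kg/hr × 85.09091 kg = 8.083636 units/hr
Concentration = 50 units ÷ 1291 mL = 0.03872967 units/mL
Rate = 8.083636 units/hr ÷ 0.03872967 units/mL = 208.7195 mL/hr
Volume infused = 208.7195 mL/hr × 1 hr = 208.7195 mL
Volume remaining = 1291 − 208.7195 = 1082.281 mL
Drug remaining = 1082.281 mL × 0.03872967 units/mL = 41.91636 units

41.9 units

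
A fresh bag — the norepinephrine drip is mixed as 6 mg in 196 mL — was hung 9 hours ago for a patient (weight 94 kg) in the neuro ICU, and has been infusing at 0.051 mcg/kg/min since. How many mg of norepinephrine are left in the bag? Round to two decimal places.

Dose = 0.051 mcg/kg/min × 94 kg = 4.794 mcg/min
4.794 mcg/min × 60 min/hr = 287.64 mcg/hr
Concentration = 6 mg ÷ 196 mL = 0.03061224 mg/mL = 30.61224 mcg/mL
Rate = 287.64 mcg/hr ÷ 30.61224 mcg/mL = 9.39624 mL/hr
Volume infused = 9.39624 mL/hr × 9 hr = 84.56616 mL
Volume remaining = 196 − 84.56616 = 111.4338 mL
Drug remaining = 111.4338 mL × 30.61224 mcg/mL = 3411.24 mcg = 3.41124 mg

3.41 mg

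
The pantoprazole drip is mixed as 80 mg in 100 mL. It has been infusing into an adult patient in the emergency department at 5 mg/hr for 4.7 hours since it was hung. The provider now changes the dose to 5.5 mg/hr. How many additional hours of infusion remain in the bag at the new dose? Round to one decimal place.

Initial rate:
Concentration = 80 mg ÷ 100 mL = 0.8 mg/mL
Rate = 5 mg/hr ÷ 0.8 mg/mL = 6.25 mL/hr
Volume infused so far = 6.25 mL/hr × 4.7 hr = 29.375 mL
Volume remaining = 100 − 29.375 = 70.625 mL
New rate:
Rate = 5.5 mg/hr ÷ 0.8 mg/mL = 6.875 mL/hr
Time remaining = 70.625 mL ÷ 6.875 mL/hr = 10.27273 hr

10.3 hours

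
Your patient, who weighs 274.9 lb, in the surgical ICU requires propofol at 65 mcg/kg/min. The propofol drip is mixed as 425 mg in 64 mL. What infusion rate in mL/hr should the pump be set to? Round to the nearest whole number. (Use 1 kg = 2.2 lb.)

73 mL/hr

Weight = 274.9 lb ÷ 2.2 lb/kg = 124.9545 kg
Dose = 65 mcg/kg/min × 124.9545 kg = 8122.045 mcg/min
8122.045 mcg/min × 60 min/hr = 487322.7 mcg/hr
Concentration = 425 mg ÷ 64 mL = 6.640625 mg/mL = 6640.625 mcg/mL
Rate = 487322.7 mcg/hr ÷ 6640.625 mcg/mL = 73.38507 mL/hr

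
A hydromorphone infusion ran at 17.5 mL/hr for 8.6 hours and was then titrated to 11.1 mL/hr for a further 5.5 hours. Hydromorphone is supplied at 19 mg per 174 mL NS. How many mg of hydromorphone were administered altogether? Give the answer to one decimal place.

23.1 mg

Concentration = 19 mg ÷ 174 mL = 0.1091954 mg/mL
Stage 1: 17.5 mL/hr × 8.6 hr = 150.5 mL → 150.5 mL × 0.1091954 mg/mL = 16.43391 mg
Stage 2: 11.1 mL/hr × 5.5 hr = 61.05 mL → 61.05 mL × 0.1091954 mg/mL = 6.666379 mg
Total = 16.43391 + 6.666379 = 23.10029 mg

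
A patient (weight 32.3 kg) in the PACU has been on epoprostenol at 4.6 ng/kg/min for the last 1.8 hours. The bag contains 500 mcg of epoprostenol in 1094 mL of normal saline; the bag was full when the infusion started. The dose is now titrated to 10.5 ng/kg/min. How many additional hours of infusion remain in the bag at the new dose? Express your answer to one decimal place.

Initial rate:
Dose = 4.6 ng/kg/min × 32.3 kg = 148.58 ng/min
148.58 ng/min × 60 min/hr = 8914.8 ng/hr
Concentration = 500 mcg ÷ 1094 mL = 0.4570384 mcg/mL = 457.0384 ng/mL
Rate = 8914.8 ng/hr ÷ 457.0384 ng/mL = 19.50558 mL/hr
Volume infused so far = 19.50558 mL/hr × 1.8 hr = 35.11005 mL
Volume remaining = 1094 − 35.11005 = 1058.89 mL
New rate:
Dose = 10.5 ng/kg/min × 32.3 kg = 339.15 ng/min
339.15 ng/min × 60 min/hr = 20349 ng/hr
Rate = 20349 ng/hr ÷ 457.0384 ng/mL = 44.52361 mL/hr
Time remaining = 1058.89 mL ÷ 44.52361 mL/hr = 23.78266 hr

23.8 hours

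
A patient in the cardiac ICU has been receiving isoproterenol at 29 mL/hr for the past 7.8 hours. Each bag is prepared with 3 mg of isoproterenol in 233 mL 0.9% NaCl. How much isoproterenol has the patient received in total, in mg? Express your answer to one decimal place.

Concentration = 3 mg ÷ 233 mL = 0.01287554 mg/mL = 12.87554 mcg/mL
Drug rate = 29 mL/hr × 12.87554 mcg/mL = 373.3906 mcg/hr
Total = 373.3906 mcg/hr × 7.8 hr = 2912.446 mcg = 2.912446 mg

2.9 mg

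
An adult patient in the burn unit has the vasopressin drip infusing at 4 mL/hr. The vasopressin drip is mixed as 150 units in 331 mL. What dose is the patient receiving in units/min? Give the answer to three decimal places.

0.030 units/min

Concentration = 150 units ÷ 331 mL = 0.4531722 units/mL
Drug rate = 4 mL/hr × 0.4531722 units/mL = 1.812689 units/hr
1.812689 units/hr ÷ 60 min/hr = 0.03021148 units/min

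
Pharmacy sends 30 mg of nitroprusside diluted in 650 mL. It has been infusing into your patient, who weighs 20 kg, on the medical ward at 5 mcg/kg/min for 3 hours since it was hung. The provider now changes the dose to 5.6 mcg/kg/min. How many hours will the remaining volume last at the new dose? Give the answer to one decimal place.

1.8 hours

Initial rate:
Dose = 5 mcg/kg/min × 20 kg = 100 mcg/min
100 mcg/min × 60 min/hr = 6000 mcg/hr
Concentration = 30 mg ÷ 650 mL = 0.04615385 mg/mL = 46.15385 mcg/mL
Rate = 6000 mcg/hr ÷ 46.15385 mcg/mL = 130 mL/hr
Volume infused so far = 130 mL/hr × 3 hr = 390 mL
Volume remaining = 650 − 390 = 260 mL
New rate:
Dose = 5.6 mcg/kg/min × 20 kg = 112 mcg/min
112 mcg/min × 60 min/hr = 6720 mcg/hr
Rate = 6720 mcg/hr ÷ 46.15385 mcg/mL = 145.6 mL/hr
Time remaining = 260 mL ÷ 145.6 mL/hr = 1.785714 hr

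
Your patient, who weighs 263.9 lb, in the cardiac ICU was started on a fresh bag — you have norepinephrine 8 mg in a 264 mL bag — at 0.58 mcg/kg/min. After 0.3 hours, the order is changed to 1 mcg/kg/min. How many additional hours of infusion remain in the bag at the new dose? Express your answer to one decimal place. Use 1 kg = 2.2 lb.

Initial rate:
Weight = 263.9 lb ÷ 2.2 lb/kg = 119.9545 kg
Dose = 0.58 mcg/kg/min × 119.9545 kg = 69.57364 mcg/min
69.57364 mcg/min × 60 min/hr = 4174.418 mcg/hr
Concentration = 8 mg ÷ 264 mL = 0.03030303 mg/mL = 30.30303 mcg/mL
Rate = 4174.418 mcg/hr ÷ 30.30303 mcg/mL = 137.7558 mL/hr
Volume infused so far = 137.7558 mL/hr × 0.3 hr = 41.32674 mL
Volume remaining = 264 − 41.32674 = 222.6733 mL
New rate:
Dose = 1 mcg/kg/min × 119.9545 kg = 119.9545 mcg/min
119.9545 mcg/min × 60 min/hr = 7197.273 mcg/hr
Rate = 7197.273 mcg/hr ÷ 30.30303 mcg/mL = 237.51 mL/hr
Time remaining = 222.6733 mL ÷ 237.51 mL/hr = 0.9375321 hr

0.9 hours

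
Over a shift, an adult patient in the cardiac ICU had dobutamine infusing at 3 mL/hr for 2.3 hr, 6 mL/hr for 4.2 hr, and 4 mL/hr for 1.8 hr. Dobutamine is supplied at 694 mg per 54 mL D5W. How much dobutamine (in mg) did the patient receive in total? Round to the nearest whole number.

505 mg

Concentration = 694 mg ÷ 54 mL = 12.85185 mg/mL
Stage 1: 3 mL/hr × 2.3 hr = 6.9 mL → 6.9 mL × 12.85185 mg/mL = 88.67778 mg
Stage 2: 6 mL/hr × 4.2 hr = 25.2 mL → 25.2 mL × 12.85185 mg/mL = 323.8667 mg
Stage 3: 4 mL/hr × 1.8 hr = 7.2 mL → 7.2 mL × 12.85185 mg/mL = 92.53333 mg
Total = 88.67778 + 323.8667 + 92.53333 = 505.0778 mg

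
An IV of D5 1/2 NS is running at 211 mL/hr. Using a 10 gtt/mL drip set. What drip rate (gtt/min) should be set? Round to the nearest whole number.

35 gtt/min

211 mL/hr ÷ 60 min/hr = 3.516667 mL/min
3.516667 mL/min × 10 gtt/mL = 35.16667 gtt/min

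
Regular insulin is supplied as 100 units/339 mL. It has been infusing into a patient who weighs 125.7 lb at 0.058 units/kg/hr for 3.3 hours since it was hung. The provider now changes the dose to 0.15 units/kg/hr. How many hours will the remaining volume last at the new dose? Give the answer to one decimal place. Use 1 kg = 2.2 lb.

Initial rate:
Weight = 125.7 lb ÷ 2.2 lb/kg = 57.13636 kg
Dose = 0.058 units/kg/hr × 57.13636 kg = 3.313909 units/hr
Concentration = 100 units ÷ 339 mL = 0.2949853 units/mL
Rate = 3.313909 units/hr ÷ 0.2949853 units/mL = 11.23415 mL/hr
Volume infused so far = 11.23415 mL/hr × 3.3 hr = 37.0727 mL
Volume remaining = 339 − 37.0727 = 301.9273 mL
New rate:
Dose = 0.15 units/kg/hr × 57.13636 kg = 8.570455 units/hr
Rate = 8.570455 units/hr ÷ 0.2949853 units/mL = 29.05384 mL/hr
Time remaining = 301.9273 mL ÷ 29.05384 mL/hr = 10.39199 hr

10.4 hours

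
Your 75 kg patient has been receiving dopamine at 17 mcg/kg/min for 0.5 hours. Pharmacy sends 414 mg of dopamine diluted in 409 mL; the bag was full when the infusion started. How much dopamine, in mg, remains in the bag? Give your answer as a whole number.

Dose = 17 mcg/kg/min × 75 kg = 1275 mcg/min
1275 mcg/min × 60 min/hr = 76500 mcg/hr
Concentration = 414 mg ÷ 409 mL = 1.012225 mg/mL = 1012.225 mcg/mL
Rate = 76500 mcg/hr ÷ 1012.225 mcg/mL = 75.57609 mL/hr
Volume infused = 75.57609 mL/hr × 0.5 hr = 37.78804 mL
Volume remaining = 409 − 37.78804 = 371.212 mL
Drug remaining = 371.212 mL × 1012.225 mcg/mL = 375750 mcg = 375.75 mg

376 mg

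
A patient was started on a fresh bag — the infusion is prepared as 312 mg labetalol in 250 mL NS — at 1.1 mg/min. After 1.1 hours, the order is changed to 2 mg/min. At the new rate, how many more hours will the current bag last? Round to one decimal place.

2.0 hours

Initial rate:
1.1 mg/min × 60 min/hr = 66 mg/hr
Concentration = 312 mg ÷ 250 mL = 1.248 mg/mL
Rate = 66 mg/hr ÷ 1.248 mg/mL = 52.88462 mL/hr
Volume infused so far = 52.88462 mL/hr × 1.1 hr = 58.17308 mL
Volume remaining = 250 − 58.17308 = 191.8269 mL
New rate:
2 mg/min × 60 min/hr = 120 mg/hr
Rate = 120 mg/hr ÷ 1.248 mg/mL = 96.15385 mL/hr
Time remaining = 191.8269 mL ÷ 96.15385 mL/hr = 1.995 hr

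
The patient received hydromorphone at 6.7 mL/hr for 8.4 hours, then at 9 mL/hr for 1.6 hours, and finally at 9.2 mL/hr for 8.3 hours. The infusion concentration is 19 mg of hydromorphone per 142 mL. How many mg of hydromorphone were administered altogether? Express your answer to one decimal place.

Concentration = 19 mg ÷ 142 mL = 0.1338028 mg/mL
Stage 1: 6.7 mL/hr × 8.4 hr = 56.28 mL → 56.28 mL × 0.1338028 mg/mL = 7.530423 mg
Stage 2: 9 mL/hr × 1.6 hr = 14.4 mL → 14.4 mL × 0.1338028 mg/mL = 1.926761 mg
Stage 3: 9.2 mL/hr × 8.3 hr = 76.36 mL → 76.36 mL × 0.1338028 mg/mL = 10.21718 mg
Total = 7.530423 + 1.926761 + 10.21718 = 19.67437 mg

19.7 mg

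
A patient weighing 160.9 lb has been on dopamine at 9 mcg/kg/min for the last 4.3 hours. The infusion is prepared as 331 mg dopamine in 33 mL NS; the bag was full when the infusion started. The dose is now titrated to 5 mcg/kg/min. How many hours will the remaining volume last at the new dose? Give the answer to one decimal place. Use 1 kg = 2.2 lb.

Initial rate:
Weight = 160.9 lb ÷ 2.2 lb/kg = 73.13636 kg
Dose = 9 mcg/kg/min × 73.13636 kg = 658.2273 mcg/min
658.2273 mcg/min × 60 min/hr = 39493.64 mcg/hr
Concentration = 331 mg ÷ 33 mL = 10.0303 mg/mL = 10030.3 mcg/mL
Rate = 39493.64 mcg/hr ÷ 10030.3 mcg/mL = 3.937432 mL/hr
Volume infused so far = 3.937432 mL/hr × 4.3 hr = 16.93096 mL
Volume remaining = 33 − 16.93096 = 16.06904 mL
New rate:
Dose = 5 mcg/kg/min × 73.13636 kg = 365.6818 mcg/min
365.6818 mcg/min × 60 min/hr = 21940.91 mcg/hr
Rate = 21940.91 mcg/hr ÷ 10030.3 mcg/mL = 2.187462 mL/hr
Time remaining = 16.06904 mL ÷ 2.187462 mL/hr = 7.345975 hr

7.3 hours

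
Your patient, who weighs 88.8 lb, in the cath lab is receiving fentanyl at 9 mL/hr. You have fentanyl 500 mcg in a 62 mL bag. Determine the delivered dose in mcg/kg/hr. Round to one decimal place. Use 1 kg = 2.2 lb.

Weight = 88.8 lb ÷ 2.2 lb/kg = 40.36364 kg
Concentration = 500 mcg ÷ 62 mL = 8.064516 mcg/mL
Drug rate = 9 mL/hr × 8.064516 mcg/mL = 72.58065 mcg/hr
72.58065 mcg/hr ÷ 40.36364 kg = 1.798169 mcg/kg/hr

1.8 mcg/kg/hr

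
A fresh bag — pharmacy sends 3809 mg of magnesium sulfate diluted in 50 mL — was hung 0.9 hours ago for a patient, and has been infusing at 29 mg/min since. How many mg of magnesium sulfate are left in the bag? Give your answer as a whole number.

29 mg/min × 60 min/hr = 1740 mg/hr
Concentration = 3809 mg ÷ 50 mL = 76.18 mg/mL
Rate = 1740 mg/hr ÷ 76.18 mg/mL = 22.84064 mL/hr
Volume infused = 22.84064 mL/hr × 0.9 hr = 20.55658 mL
Volume remaining = 50 − 20.55658 = 29.44342 mL
Drug remaining = 29.44342 mL × 76.18 mg/mL = 2243 mg

2243 mg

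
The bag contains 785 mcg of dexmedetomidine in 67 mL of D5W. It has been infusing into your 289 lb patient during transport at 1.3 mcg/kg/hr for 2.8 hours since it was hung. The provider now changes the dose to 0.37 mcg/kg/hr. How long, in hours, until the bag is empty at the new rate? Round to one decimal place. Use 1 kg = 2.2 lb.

6.3 hours

Initial rate:
Weight = 289 lb ÷ 2.2 lb/kg = 131.3636 kg
Dose = 1.3 mcg/kg/hr × 131.3636 kg = 170.7727 mcg/hr
Concentration = 785 mcg ÷ 67 mL = 11.71642 mcg/mL
Rate = 170.7727 mcg/hr ÷ 11.71642 mcg/mL = 14.57551 mL/hr
Volume infused so far = 14.57551 mL/hr × 2.8 hr = 40.81142 mL
Volume remaining = 67 − 40.81142 = 26.18858 mL
New rate:
Dose = 0.37 mcg/kg/hr × 131.3636 kg = 48.60455 mcg/hr
Rate = 48.60455 mcg/hr ÷ 11.71642 mcg/mL = 4.148413 mL/hr
Time remaining = 26.18858 mL ÷ 4.148413 mL/hr = 6.312915 hr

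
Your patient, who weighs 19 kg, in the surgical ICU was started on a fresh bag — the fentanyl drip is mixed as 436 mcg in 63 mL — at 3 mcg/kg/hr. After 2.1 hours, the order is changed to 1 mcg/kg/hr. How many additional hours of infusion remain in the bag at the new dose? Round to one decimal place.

Initial rate:
Dose = 3 mcg/kg/hr × 19 kg = 57 mcg/hr
Concentration = 436 mcg ÷ 63 mL = 6.920635 mcg/mL
Rate = 57 mcg/hr ÷ 6.920635 mcg/mL = 8.236239 mL/hr
Volume infused so far = 8.236239 mL/hr × 2.1 hr = 17.2961 mL
Volume remaining = 63 − 17.2961 = 45.7039 mL
New rate:
Dose = 1 mcg/kg/hr × 19 kg = 19 mcg/hr
Rate = 19 mcg/hr ÷ 6.920635 mcg/mL = 2.745413 mL/hr
Time remaining = 45.7039 mL ÷ 2.745413 mL/hr = 16.64737 hr

16.6 hours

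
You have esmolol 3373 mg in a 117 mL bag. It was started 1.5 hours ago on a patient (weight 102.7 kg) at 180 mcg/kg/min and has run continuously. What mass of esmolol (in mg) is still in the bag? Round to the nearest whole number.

1709 mg

Dose = 180 mcg/kg/min × 102.7 kg = 18486 mcg/min
18486 mcg/min × 60 min/hr = 1109160 mcg/hr
Concentration = 3373 mg ÷ 117 mL = 28.82906 mg/mL = 28829.06 mcg/mL
Rate = 1109160 mcg/hr ÷ 28829.06 mcg/mL = 38.47368 mL/hr
Volume infused = 38.47368 mL/hr × 1.5 hr = 57.71052 mL
Volume remaining = 117 − 57.71052 = 59.28948 mL
Drug remaining = 59.28948 mL × 28829.06 mcg/mL = 1709260 mcg = 1709.26 mg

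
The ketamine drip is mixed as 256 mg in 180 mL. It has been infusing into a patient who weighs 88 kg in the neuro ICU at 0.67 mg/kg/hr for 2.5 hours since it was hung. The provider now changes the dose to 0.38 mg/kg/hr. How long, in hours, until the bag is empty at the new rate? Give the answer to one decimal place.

3.2 hours

Initial rate:
Dose = 0.67 mg/kg/hr × 88 kg = 58.96 mg/hr
Concentration = 256 mg ÷ 180 mL = 1.422222 mg/mL
Rate = 58.96 mg/hr ÷ 1.422222 mg/mL = 41.45625 mL/hr
Volume infused so far = 41.45625 mL/hr × 2.5 hr = 103.6406 mL
Volume remaining = 180 − 103.6406 = 76.35938 mL
New rate:
Dose = 0.38 mg/kg/hr × 88 kg = 33.44 mg/hr
Rate = 33.44 mg/hr ÷ 1.422222 mg/mL = 23.5125 mL/hr
Time remaining = 76.35938 mL ÷ 23.5125 mL/hr = 3.247608 hr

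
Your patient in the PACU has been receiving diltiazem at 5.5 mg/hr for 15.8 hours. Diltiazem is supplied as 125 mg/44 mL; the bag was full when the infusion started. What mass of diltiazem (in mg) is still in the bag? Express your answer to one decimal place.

Concentration = 125 mg ÷ 44 mL = 2.840909 mg/mL
Rate = 5.5 mg/hr ÷ 2.840909 mg/mL = 1.936 mL/hr
Volume infused = 1.936 mL/hr × 15.8 hr = 30.5888 mL
Volume remaining = 44 − 30.5888 = 13.4112 mL
Drug remaining = 13.4112 mL × 2.840909 mg/mL = 38.1 mg

38.1 mg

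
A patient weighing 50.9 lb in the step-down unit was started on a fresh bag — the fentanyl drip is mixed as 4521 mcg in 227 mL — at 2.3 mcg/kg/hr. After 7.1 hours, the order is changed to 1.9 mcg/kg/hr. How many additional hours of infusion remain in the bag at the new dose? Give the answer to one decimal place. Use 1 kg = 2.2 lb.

Initial rate:
Weight = 50.9 lb ÷ 2.2 lb/kg = 23.13636 kg
Dose = 2.3 mcg/kg/hr × 23.13636 kg = 53.21364 mcg/hr
Concentration = 4521 mcg ÷ 227 mL = 19.9163 mcg/mL
Rate = 53.21364 mcg/hr ÷ 19.9163 mcg/mL = 2.671864 mL/hr
Volume infused so far = 2.671864 mL/hr × 7.1 hr = 18.97023 mL
Volume remaining = 227 − 18.97023 = 208.0298 mL
New rate:
Dose = 1.9 mcg/kg/hr × 23.13636 kg = 43.95909 mcg/hr
Rate = 43.95909 mcg/hr ÷ 19.9163 mcg/mL = 2.207192 mL/hr
Time remaining = 208.0298 mL ÷ 2.207192 mL/hr = 94.25088 hr

94.3 hours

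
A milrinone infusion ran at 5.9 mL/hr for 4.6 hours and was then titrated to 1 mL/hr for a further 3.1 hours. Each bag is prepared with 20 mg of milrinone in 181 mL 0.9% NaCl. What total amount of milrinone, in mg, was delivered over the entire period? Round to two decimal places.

3.34 mg

Concentration = 20 mg ÷ 181 mL = 0.1104972 mg/mL
Stage 1: 5.9 mL/hr × 4.6 hr = 27.14 mL → 27.14 mL × 0.1104972 mg/mL = 2.998895 mg
Stage 2: 1 mL/hr × 3.1 hr = 3.1 mL → 3.1 mL × 0.1104972 mg/mL = 0.3425414 mg
Total = 2.998895 + 0.3425414 = 3.341436 mg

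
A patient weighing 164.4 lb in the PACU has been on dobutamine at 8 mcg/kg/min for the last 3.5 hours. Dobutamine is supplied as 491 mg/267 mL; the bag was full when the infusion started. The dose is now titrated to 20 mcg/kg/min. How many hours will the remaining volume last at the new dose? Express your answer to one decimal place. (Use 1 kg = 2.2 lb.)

Initial rate:
Weight = 164.4 lb ÷ 2.2 lb/kg = 74.72727 kg
Dose = 8 mcg/kg/min × 74.72727 kg = 597.8182 mcg/min
597.8182 mcg/min × 60 min/hr = 35869.09 mcg/hr
Concentration = 491 mg ÷ 267 mL = 1.838951 mg/mL = 1838.951 mcg/mL
Rate = 35869.09 mcg/hr ÷ 1838.951 mcg/mL = 19.50519 mL/hr
Volume infused so far = 19.50519 mL/hr × 3.5 hr = 68.26816 mL
Volume remaining = 267 − 68.26816 = 198.7318 mL
New rate:
Dose = 20 mcg/kg/min × 74.72727 kg = 1494.545 mcg/min
1494.545 mcg/min × 60 min/hr = 89672.73 mcg/hr
Rate = 89672.73 mcg/hr ÷ 1838.951 mcg/mL = 48.76297 mL/hr
Time remaining = 198.7318 mL ÷ 48.76297 mL/hr = 4.075466 hr

4.1 hours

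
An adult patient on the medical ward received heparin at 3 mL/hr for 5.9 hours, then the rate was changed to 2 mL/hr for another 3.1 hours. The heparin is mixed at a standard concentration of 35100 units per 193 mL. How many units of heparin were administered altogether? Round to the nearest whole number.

Concentration = 35100 units ÷ 193 mL = 181.8653 units/mL
Stage 1: 3 mL/hr × 5.9 hr = 17.7 mL → 17.7 mL × 181.8653 units/mL = 3219.016 units
Stage 2: 2 mL/hr × 3.1 hr = 6.2 mL → 6.2 mL × 181.8653 units/mL = 1127.565 units
Total = 3219.016 + 1127.565 = 4346.58 units

4347 units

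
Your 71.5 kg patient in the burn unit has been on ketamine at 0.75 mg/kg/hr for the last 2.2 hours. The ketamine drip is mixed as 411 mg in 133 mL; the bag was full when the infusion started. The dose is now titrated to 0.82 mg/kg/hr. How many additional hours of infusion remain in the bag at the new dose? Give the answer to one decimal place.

Initial rate:
Dose = 0.75 mg/kg/hr × 71.5 kg = 53.625 mg/hr
Concentration = 411 mg ÷ 133 mL = 3.090226 mg/mL
Rate = 53.625 mg/hr ÷ 3.090226 mg/mL = 17.3531 mL/hr
Volume infused so far = 17.3531 mL/hr × 2.2 hr = 38.17682 mL
Volume remaining = 133 − 38.17682 = 94.82318 mL
New rate:
Dose = 0.82 mg/kg/hr × 71.5 kg = 58.63 mg/hr
Rate = 58.63 mg/hr ÷ 3.090226 mg/mL = 18.97273 mL/hr
Time remaining = 94.82318 mL ÷ 18.97273 mL/hr = 4.997868 hr

5.0 hours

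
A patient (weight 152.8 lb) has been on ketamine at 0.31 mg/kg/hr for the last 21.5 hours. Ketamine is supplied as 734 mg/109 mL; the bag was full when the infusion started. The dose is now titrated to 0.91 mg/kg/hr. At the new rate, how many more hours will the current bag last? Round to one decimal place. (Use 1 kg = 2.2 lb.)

Initial rate:
Weight = 152.8 lb ÷ 2.2 lb/kg = 69.45455 kg
Dose = 0.31 mg/kg/hr × 69.45455 kg = 21.53091 mg/hr
Concentration = 734 mg ÷ 109 mL = 6.733945 mg/mL
Rate = 21.53091 mg/hr ÷ 6.733945 mg/mL = 3.197369 mL/hr
Volume infused so far = 3.197369 mL/hr × 21.5 hr = 68.74344 mL
Volume remaining = 109 − 68.74344 = 40.25656 mL
New rate:
Dose = 0.91 mg/kg/hr × 69.45455 kg = 63.20364 mg/hr
Rate = 63.20364 mg/hr ÷ 6.733945 mg/mL = 9.385826 mL/hr
Time remaining = 40.25656 mL ÷ 9.385826 mL/hr = 4.28908 hr

4.3 hours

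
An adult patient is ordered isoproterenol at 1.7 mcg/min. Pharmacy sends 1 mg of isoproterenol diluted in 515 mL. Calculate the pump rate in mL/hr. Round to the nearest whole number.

53 mL/hr

1.7 mcg/min × 60 min/hr = 102 mcg/hr
Concentration = 1 mg ÷ 515 mL = 0.001941748 mg/mL = 1.941748 mcg/mL
Rate = 102 mcg/hr ÷ 1.941748 mcg/mL = 52.53 mL/hr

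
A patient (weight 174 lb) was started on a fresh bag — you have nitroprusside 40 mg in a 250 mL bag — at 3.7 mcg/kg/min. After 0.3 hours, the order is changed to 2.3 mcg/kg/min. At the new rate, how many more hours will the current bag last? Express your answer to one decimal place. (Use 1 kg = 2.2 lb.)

3.2 hours

Initial rate:
Weight = 174 lb ÷ 2.2 lb/kg = 79.09091 kg
Dose = 3.7 mcg/kg/min × 79.09091 kg = 292.6364 mcg/min
292.6364 mcg/min × 60 min/hr = 17558.18 mcg/hr
Concentration = 40 mg ÷ 250 mL = 0.16 mg/mL = 160 mcg/mL
Rate = 17558.18 mcg/hr ÷ 160 mcg/mL = 109.7386 mL/hr
Volume infused so far = 109.7386 mL/hr × 0.3 hr = 32.92159 mL
Volume remaining = 250 − 32.92159 = 217.0784 mL
New rate:
Dose = 2.3 mcg/kg/min × 79.09091 kg = 181.9091 mcg/min
181.9091 mcg/min × 60 min/hr = 10914.55 mcg/hr
Rate = 10914.55 mcg/hr ÷ 160 mcg/mL = 68.21591 mL/hr
Time remaining = 217.0784 mL ÷ 68.21591 mL/hr = 3.182226 hr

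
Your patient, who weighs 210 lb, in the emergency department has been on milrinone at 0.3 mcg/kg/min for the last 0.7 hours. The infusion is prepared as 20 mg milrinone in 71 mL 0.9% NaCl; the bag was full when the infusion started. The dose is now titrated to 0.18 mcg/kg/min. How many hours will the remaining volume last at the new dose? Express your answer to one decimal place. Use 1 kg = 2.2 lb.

18.2 hours

Initial rate:
Weight = 210 lb ÷ 2.2 lb/kg = 95.45455 kg
Dose = 0.3 mcg/kg/min × 95.45455 kg = 28.63636 mcg/min
28.63636 mcg/min × 60 min/hr = 1718.182 mcg/hr
Concentration = 20 mg ÷ 71 mL = 0.2816901 mg/mL = 281.6901 mcg/mL
Rate = 1718.182 mcg/hr ÷ 281.6901 mcg/mL = 6.099545 mL/hr
Volume infused so far = 6.099545 mL/hr × 0.7 hr = 4.269682 mL
Volume remaining = 71 − 4.269682 = 66.73032 mL
New rate:
Dose = 0.18 mcg/kg/min × 95.45455 kg = 17.18182 mcg/min
17.18182 mcg/min × 60 min/hr = 1030.909 mcg/hr
Rate = 1030.909 mcg/hr ÷ 281.6901 mcg/mL = 3.659727 mL/hr
Time remaining = 66.73032 mL ÷ 3.659727 mL/hr = 18.23369 hr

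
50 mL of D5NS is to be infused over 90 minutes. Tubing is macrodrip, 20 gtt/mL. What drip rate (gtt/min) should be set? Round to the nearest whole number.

11 gtt/min

50 mL ÷ (90 min) = 0.5555556 mL/min
0.5555556 mL/min × 20 gtt/mL = 11.11111 gtt/min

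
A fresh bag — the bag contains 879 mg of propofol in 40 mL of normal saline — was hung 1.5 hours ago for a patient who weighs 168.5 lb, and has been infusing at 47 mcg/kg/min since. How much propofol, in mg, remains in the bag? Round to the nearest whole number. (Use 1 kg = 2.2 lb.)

Weight = 168.5 lb ÷ 2.2 lb/kg = 76.59091 kg
Dose = 47 mcg/kg/min × 76.59091 kg = 3599.773 mcg/min
3599.773 mcg/min × 60 min/hr = 215986.4 mcg/hr
Concentration = 879 mg ÷ 40 mL = 21.975 mg/mL = 21975 mcg/mL
Rate = 215986.4 mcg/hr ÷ 21975 mcg/mL = 9.828731 mL/hr
Volume infused = 9.828731 mL/hr × 1.5 hr = 14.7431 mL
Volume remaining = 40 − 14.7431 = 25.2569 mL
Drug remaining = 25.2569 mL × 21975 mcg/mL = 555020.5 mcg = 555.0205 mg

555 mg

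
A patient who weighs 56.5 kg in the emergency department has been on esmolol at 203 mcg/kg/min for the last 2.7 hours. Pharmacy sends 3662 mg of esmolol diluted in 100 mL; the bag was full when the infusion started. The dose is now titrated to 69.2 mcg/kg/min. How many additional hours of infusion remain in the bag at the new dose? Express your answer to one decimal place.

Initial rate:
Dose = 203 mcg/kg/min × 56.5 kg = 11469.5 mcg/min
11469.5 mcg/min × 60 min/hr = 688170 mcg/hr
Concentration = 3662 mg ÷ 100 mL = 36.62 mg/mL = 36620 mcg/mL
Rate = 688170 mcg/hr ÷ 36620 mcg/mL = 18.79219 mL/hr
Volume infused so far = 18.79219 mL/hr × 2.7 hr = 50.73891 mL
Volume remaining = 100 − 50.73891 = 49.26109 mL
New rate:
Dose = 69.2 mcg/kg/min × 56.5 kg = 3909.8 mcg/min
3909.8 mcg/min × 60 min/hr = 234588 mcg/hr
Rate = 234588 mcg/hr ÷ 36620 mcg/mL = 6.406008 mL/hr
Time remaining = 49.26109 mL ÷ 6.406008 mL/hr = 7.689826 hr

7.7 hours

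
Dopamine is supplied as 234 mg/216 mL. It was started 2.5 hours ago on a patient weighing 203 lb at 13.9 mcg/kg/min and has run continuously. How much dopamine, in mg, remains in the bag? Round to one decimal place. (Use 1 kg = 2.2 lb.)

Weight = 203 lb ÷ 2.2 lb/kg = 92.27273 kg
Dose = 13.9 mcg/kg/min × 92.27273 kg = 1282.591 mcg/min
1282.591 mcg/min × 60 min/hr = 76955.45 mcg/hr
Concentration = 234 mg ÷ 216 mL = 1.083333 mg/mL = 1083.333 mcg/mL
Rate = 76955.45 mcg/hr ÷ 1083.333 mcg/mL = 71.0358 mL/hr
Volume infused = 71.0358 mL/hr × 2.5 hr = 177.5895 mL
Volume remaining = 216 − 177.5895 = 38.41049 mL
Drug remaining = 38.41049 mL × 1083.333 mcg/mL = 41611.36 mcg = 41.61136 mg

41.6 mg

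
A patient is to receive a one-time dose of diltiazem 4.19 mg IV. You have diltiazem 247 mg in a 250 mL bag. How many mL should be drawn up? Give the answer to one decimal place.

4.2 mL

Concentration = 247 mg ÷ 250 mL = 0.988 mg/mL
Volume = 4.19 mg ÷ 0.988 mg/mL = 4.240891 mL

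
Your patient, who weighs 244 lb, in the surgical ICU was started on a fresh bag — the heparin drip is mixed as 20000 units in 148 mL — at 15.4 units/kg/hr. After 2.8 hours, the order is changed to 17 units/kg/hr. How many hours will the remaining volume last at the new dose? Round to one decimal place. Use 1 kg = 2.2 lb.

Initial rate:
Weight = 244 lb ÷ 2.2 lb/kg = 110.9091 kg
Dose = 15.4 units/kg/hr × 110.9091 kg = 1708 units/hr
Concentration = 20000 units ÷ 148 mL = 135.1351 units/mL
Rate = 1708 units/hr ÷ 135.1351 units/mL = 12.6392 mL/hr
Volume infused so far = 12.6392 mL/hr × 2.8 hr = 35.38976 mL
Volume remaining = 148 − 35.38976 = 112.6102 mL
New rate:
Dose = 17 units/kg/hr × 110.9091 kg = 1885.455 units/hr
Rate = 1885.455 units/hr ÷ 135.1351 units/mL = 13.95236 mL/hr
Time remaining = 112.6102 mL ÷ 13.95236 mL/hr = 8.071051 hr

8.1 hours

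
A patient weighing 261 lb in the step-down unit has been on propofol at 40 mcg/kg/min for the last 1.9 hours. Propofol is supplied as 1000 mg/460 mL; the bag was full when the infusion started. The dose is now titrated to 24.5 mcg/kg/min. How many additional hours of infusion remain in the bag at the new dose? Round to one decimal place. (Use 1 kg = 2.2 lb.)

Initial rate:
Weight = 261 lb ÷ 2.2 lb/kg = 118.6364 kg
Dose = 40 mcg/kg/min × 118.6364 kg = 4745.455 mcg/min
4745.455 mcg/min × 60 min/hr = 284727.3 mcg/hr
Concentration = 1000 mg ÷ 460 mL = 2.173913 mg/mL = 2173.913 mcg/mL
Rate = 284727.3 mcg/hr ÷ 2173.913 mcg/mL = 130.9745 mL/hr
Volume infused so far = 130.9745 mL/hr × 1.9 hr = 248.8516 mL
Volume remaining = 460 − 248.8516 = 211.1484 mL
New rate:
Dose = 24.5 mcg/kg/min × 118.6364 kg = 2906.591 mcg/min
2906.591 mcg/min × 60 min/hr = 174395.5 mcg/hr
Rate = 174395.5 mcg/hr ÷ 2173.913 mcg/mL = 80.22191 mL/hr
Time remaining = 211.1484 mL ÷ 80.22191 mL/hr = 2.632054 hr

2.6 hours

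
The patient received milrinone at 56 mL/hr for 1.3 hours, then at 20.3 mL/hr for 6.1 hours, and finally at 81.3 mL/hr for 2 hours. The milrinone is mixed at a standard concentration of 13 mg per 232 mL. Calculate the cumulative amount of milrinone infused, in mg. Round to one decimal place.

20.1 mg

Concentration = 13 mg ÷ 232 mL = 0.05603448 mg/mL
Stage 1: 56 mL/hr × 1.3 hr = 72.8 mL → 72.8 mL × 0.05603448 mg/mL = 4.07931 mg
Stage 2: 20.3 mL/hr × 6.1 hr = 123.83 mL → 123.83 mL × 0.05603448 mg/mL = 6.93875 mg
Stage 3: 81.3 mL/hr × 2 hr = 162.6 mL → 162.6 mL × 0.05603448 mg/mL = 9.111207 mg
Total = 4.07931 + 6.93875 + 9.111207 = 20.12927 mg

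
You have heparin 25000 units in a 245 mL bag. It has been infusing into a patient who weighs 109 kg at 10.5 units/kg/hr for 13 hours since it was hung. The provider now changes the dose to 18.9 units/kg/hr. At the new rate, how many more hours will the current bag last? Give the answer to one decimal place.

4.9 hours

Initial rate:
Dose = 10.5 units/kg/hr × 109 kg = 1144.5 units/hr
Concentration = 25000 units ÷ 245 mL = 102.0408 units/mL
Rate = 1144.5 units/hr ÷ 102.0408 units/mL = 11.2161 mL/hr
Volume infused so far = 11.2161 mL/hr × 13 hr = 145.8093 mL
Volume remaining = 245 − 145.8093 = 99.1907 mL
New rate:
Dose = 18.9 units/kg/hr × 109 kg = 2060.1 units/hr
Rate = 2060.1 units/hr ÷ 102.0408 units/mL = 20.18898 mL/hr
Time remaining = 99.1907 mL ÷ 20.18898 mL/hr = 4.913111 hr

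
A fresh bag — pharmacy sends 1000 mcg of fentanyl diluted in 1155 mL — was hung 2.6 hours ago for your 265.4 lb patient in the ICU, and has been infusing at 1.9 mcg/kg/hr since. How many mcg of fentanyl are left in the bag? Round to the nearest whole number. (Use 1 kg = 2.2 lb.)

404 mcg

Weight = 265.4 lb ÷ 2.2 lb/kg = 120.6364 kg
Dose = 1.9 mcg/kg/hr × 120.6364 kg = 229.2091 mcg/hr
Concentration = 1000 mcg ÷ 1155 mL = 0.8658009 mcg/mL
Rate = 229.2091 mcg/hr ÷ 0.8658009 mcg/mL = 264.7365 mL/hr
Volume infused = 264.7365 mL/hr × 2.6 hr = 688.3149 mL
Volume remaining = 1155 − 688.3149 = 466.6851 mL
Drug remaining = 466.6851 mL × 0.8658009 mcg/mL = 404.0564 mcg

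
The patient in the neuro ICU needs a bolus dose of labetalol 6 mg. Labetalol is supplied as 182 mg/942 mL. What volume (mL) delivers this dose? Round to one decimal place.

31.1 mL

Concentration = 182 mg ÷ 942 mL = 0.1932059 mg/mL
Volume = 6 mg ÷ 0.1932059 mg/mL = 31.05495 mL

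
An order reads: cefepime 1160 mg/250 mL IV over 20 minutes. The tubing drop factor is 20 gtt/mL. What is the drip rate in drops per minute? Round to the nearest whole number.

250 mL ÷ (20 min) = 12.5 mL/min
12.5 mL/min × 20 gtt/mL = 250 gtt/min

250 gtt/min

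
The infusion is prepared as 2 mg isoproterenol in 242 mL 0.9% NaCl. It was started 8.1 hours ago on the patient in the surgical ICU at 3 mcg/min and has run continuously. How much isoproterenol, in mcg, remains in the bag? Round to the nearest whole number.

3 mcg/min × 60 min/hr = 180 mcg/hr
Concentration = 2 mg ÷ 242 mL = 0.008264463 mg/mL = 8.264463 mcg/mL
Rate = 180 mcg/hr ÷ 8.264463 mcg/mL = 21.78 mL/hr
Volume infused = 21.78 mL/hr × 8.1 hr = 176.418 mL
Volume remaining = 242 − 176.418 = 65.582 mL
Drug remaining = 65.582 mL × 8.264463 mcg/mL = 542 mcg

542 mcg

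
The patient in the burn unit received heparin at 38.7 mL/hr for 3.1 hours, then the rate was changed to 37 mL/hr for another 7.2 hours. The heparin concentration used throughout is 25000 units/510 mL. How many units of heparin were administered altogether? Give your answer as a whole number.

Concentration = 25000 units ÷ 510 mL = 49.01961 units/mL
Stage 1: 38.7 mL/hr × 3.1 hr = 119.97 mL → 119.97 mL × 49.01961 units/mL = 5880.882 units
Stage 2: 37 mL/hr × 7.2 hr = 266.4 mL → 266.4 mL × 49.01961 units/mL = 13058.82 units
Total = 5880.882 + 13058.82 = 18939.71 units

18940 units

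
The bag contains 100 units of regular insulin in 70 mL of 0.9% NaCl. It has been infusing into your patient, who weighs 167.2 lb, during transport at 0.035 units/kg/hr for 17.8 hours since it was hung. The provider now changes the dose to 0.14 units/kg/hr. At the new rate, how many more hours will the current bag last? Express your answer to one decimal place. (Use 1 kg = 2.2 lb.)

Initial rate:
Weight = 167.2 lb ÷ 2.2 lb/kg = 76 kg
Dose = 0.035 units/kg/hr × 76 kg = 2.66 units/hr
Concentration = 100 units ÷ 70 mL = 1.428571 units/mL
Rate = 2.66 units/hr ÷ 1.428571 units/mL = 1.862 mL/hr
Volume infused so far = 1.862 mL/hr × 17.8 hr = 33.1436 mL
Volume remaining = 70 − 33.1436 = 36.8564 mL
New rate:
Dose = 0.14 units/kg/hr × 76 kg = 10.64 units/hr
Rate = 10.64 units/hr ÷ 1.428571 units/mL = 7.448 mL/hr
Time remaining = 36.8564 mL ÷ 7.448 mL/hr = 4.948496 hr

4.9 hours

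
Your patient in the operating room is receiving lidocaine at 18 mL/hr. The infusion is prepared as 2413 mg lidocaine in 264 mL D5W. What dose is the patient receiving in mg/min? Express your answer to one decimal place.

2.7 mg/min

Concentration = 2413 mg ÷ 264 mL = 9.140152 mg/mL
Drug rate = 18 mL/hr × 9.140152 mg/mL = 164.5227 mg/hr
164.5227 mg/hr ÷ 60 min/hr = 2.742045 mg/min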